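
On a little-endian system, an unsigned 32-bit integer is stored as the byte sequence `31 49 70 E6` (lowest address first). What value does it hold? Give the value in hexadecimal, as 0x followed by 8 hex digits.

0xE6704931

In little-endian order the low byte comes first in memory.
Reassemble most-significant byte first: E6 70 49 31 → 0xE6704931.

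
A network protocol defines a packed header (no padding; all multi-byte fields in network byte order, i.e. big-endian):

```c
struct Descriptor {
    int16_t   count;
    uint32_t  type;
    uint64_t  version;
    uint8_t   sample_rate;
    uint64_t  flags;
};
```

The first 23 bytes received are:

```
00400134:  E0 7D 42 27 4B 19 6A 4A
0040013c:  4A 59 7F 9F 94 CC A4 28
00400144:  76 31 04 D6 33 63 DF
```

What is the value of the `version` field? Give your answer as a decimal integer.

7659015864550659276

`version` follows `count` (2 B), `type` (4 B), so it starts at offset 2 + 4 = 6 and occupies 8 bytes.
Bytes at offsets 6..13: 6A 4A 4A 59 7F 9F 94 CC.
Big-endian: lowest address holds the most-significant byte.
The bytes are already most-significant first: 0x6A4A4A597F9F94CC.
0x6A4A4A597F9F94CC = 7659015864550659276.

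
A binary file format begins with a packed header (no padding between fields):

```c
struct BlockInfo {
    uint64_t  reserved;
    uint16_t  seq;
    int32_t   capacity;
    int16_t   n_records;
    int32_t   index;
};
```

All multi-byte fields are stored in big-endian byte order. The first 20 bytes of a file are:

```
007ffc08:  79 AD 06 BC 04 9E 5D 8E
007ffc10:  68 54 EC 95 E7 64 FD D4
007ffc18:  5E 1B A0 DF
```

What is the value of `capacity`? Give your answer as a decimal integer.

-325720220

`capacity` follows `reserved` (8 B), `seq` (2 B), so it starts at offset 8 + 2 = 10 and occupies 4 bytes.
Bytes at offsets 10..13: EC 95 E7 64.
Big-endian stores the most-significant byte at the lowest address.
The bytes are already most-significant first: 0xEC95E764.
Top bit is set, so as a signed 32-bit value this is 0xEC95E764 − 2^32 = -325720220.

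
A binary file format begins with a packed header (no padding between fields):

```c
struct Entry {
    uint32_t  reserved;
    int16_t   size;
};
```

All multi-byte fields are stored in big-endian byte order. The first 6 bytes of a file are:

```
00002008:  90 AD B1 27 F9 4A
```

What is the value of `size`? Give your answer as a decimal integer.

`size` follows `reserved` (4 bytes), so it starts at byte offset 4 and occupies 2 bytes.
Bytes at offsets 4..5: F9 4A.
Big-endian: lowest address holds the most-significant byte.
The bytes are already most-significant first: 0xF94A.
Top bit is set, so as a signed 16-bit value this is 0xF94A − 2^16 = -1718.

-1718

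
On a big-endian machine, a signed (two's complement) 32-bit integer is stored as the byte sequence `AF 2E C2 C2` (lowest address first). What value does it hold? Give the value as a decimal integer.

-1355889982

Big-endian: lowest address holds the most-significant byte.
The bytes are already most-significant first: 0xAF2EC2C2.
Top bit is set, so as a signed 32-bit value this is 0xAF2EC2C2 − 2^32 = -1355889982.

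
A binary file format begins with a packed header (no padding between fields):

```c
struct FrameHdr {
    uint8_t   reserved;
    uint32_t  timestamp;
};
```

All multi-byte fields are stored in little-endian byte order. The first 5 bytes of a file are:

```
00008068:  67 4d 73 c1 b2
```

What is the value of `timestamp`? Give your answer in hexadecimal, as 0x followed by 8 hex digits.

0xB2C1734D

`timestamp` follows `reserved` (1 byte), so it starts at byte offset 1 and occupies 4 bytes.
Bytes at offsets 1..4: 4D 73 C1 B2.
Little-endian: lowest address holds the least-significant byte.
Reassemble most-significant byte first: B2 C1 73 4D → 0xB2C1734D.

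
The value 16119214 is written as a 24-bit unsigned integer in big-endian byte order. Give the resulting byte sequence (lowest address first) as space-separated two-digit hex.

F5 F5 AE

16119214 in hexadecimal, padded to 24 bits, is 0xF5F5AE.
Split into bytes (most-significant first): F5 F5 AE.
Big-endian stores the most-significant byte at the lowest address.
So the memory order matches the most-significant-first order: F5 F5 AE.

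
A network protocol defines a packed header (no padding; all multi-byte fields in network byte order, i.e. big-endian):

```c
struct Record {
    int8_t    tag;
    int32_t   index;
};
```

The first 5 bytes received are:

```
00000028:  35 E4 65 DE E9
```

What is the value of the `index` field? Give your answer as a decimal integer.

-463085847

`index` follows `tag` (1 byte), so it starts at byte offset 1 and occupies 4 bytes.
Bytes at offsets 1..4: E4 65 DE E9.
Big-endian: lowest address holds the most-significant byte.
The bytes are already most-significant first: 0xE465DEE9.
Top bit is set, so as a signed 32-bit value this is 0xE465DEE9 − 2^32 = -463085847.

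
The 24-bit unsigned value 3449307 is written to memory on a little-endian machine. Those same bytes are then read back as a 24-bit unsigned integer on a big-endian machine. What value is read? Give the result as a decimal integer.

3449307 in 24-bit hexadecimal is 0x34A1DB.
Stored little-endian, the bytes at ascending addresses are DB A1 34.
Read back as big-endian, the last byte is least significant, giving 0xDBA134.
0xDBA134 = 14393652.

14393652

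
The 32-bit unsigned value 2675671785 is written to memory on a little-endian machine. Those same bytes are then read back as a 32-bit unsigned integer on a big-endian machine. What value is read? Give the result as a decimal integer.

2675671785 in 32-bit hexadecimal is 0x9F7B82E9.
Stored little-endian, the bytes at ascending addresses are E9 82 7B 9F.
Read back as big-endian, the last byte is least significant, giving 0xE9827B9F.
0xE9827B9F = 3917642655.

3917642655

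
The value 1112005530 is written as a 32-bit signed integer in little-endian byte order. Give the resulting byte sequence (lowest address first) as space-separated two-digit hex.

9A DB 47 42

1112005530 in hexadecimal, padded to 32 bits, is 0x4247DB9A.
Split into bytes (most-significant first): 42 47 DB 9A.
Little-endian: lowest address holds the least-significant byte.
So at ascending addresses the bytes are 9A DB 47 42.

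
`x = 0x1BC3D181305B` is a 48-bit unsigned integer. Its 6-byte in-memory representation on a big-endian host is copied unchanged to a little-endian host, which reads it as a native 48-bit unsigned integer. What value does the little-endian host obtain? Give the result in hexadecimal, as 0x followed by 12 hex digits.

0x5B3081D1C31B

Stored big-endian, the bytes at ascending addresses are 1B C3 D1 81 30 5B.
Read back as little-endian, the first byte is least significant, giving 0x5B3081D1C31B.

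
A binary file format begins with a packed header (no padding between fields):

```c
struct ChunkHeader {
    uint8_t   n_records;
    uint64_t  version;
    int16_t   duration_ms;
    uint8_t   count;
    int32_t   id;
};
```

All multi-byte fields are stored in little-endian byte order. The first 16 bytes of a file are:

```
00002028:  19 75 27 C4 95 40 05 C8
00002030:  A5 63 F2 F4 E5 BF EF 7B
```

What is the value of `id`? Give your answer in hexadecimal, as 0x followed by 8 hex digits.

0x7BEFBFE5

`id` follows `n_records` (1 B), `version` (8 B), `duration_ms` (2 B), `count` (1 B), so it starts at offset 1 + 8 + 2 + 1 = 12 and occupies 4 bytes.
Bytes at offsets 12..15: E5 BF EF 7B.
Little-endian: lowest address holds the least-significant byte.
Reassemble most-significant byte first: 7B EF BF E5 → 0x7BEFBFE5.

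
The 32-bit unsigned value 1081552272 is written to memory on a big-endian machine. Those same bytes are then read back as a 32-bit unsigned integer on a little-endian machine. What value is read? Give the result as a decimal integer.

2418898752

1081552272 in 32-bit hexadecimal is 0x40772D90.
Stored big-endian, the bytes at ascending addresses are 40 77 2D 90.
Read back as little-endian, the first byte is least significant, giving 0x902D7740.
0x902D7740 = 2418898752.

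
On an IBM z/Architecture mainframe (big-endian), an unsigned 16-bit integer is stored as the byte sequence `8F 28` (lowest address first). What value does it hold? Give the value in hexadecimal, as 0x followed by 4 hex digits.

Big-endian: lowest address holds the most-significant byte.
The bytes are already most-significant first: 0x8F28.

0x8F28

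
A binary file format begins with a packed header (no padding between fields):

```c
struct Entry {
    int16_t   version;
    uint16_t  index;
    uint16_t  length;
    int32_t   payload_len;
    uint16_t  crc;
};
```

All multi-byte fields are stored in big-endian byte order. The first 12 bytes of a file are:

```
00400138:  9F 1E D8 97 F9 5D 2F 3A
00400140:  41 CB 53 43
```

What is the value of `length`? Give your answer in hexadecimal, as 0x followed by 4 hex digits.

0xF95D

`length` follows `version` (2 B), `index` (2 B), so it starts at offset 2 + 2 = 4 and occupies 2 bytes.
Bytes at offsets 4..5: F9 5D.
Big-endian stores the most-significant byte at the lowest address.
The bytes are already most-significant first: 0xF95D.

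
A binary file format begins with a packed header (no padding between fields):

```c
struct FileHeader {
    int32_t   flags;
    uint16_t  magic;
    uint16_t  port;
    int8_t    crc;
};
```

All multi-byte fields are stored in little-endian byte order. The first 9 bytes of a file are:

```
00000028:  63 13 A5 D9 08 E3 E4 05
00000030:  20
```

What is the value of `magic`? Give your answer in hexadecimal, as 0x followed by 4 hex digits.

`magic` follows `flags` (4 bytes), so it starts at byte offset 4 and occupies 2 bytes.
Bytes at offsets 4..5: 08 E3.
Little-endian: lowest address holds the least-significant byte.
Reassemble most-significant byte first: E3 08 → 0xE308.

0xE308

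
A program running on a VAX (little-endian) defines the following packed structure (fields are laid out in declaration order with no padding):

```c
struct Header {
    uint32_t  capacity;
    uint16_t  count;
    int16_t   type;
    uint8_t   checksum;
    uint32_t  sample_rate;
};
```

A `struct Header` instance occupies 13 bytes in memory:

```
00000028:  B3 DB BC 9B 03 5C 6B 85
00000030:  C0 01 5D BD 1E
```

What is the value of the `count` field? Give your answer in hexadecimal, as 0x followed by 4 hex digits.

0x5C03

`count` follows `capacity` (4 bytes), so it starts at byte offset 4 and occupies 2 bytes.
Bytes at offsets 4..5: 03 5C.
Little-endian: lowest address holds the least-significant byte.
Reassemble most-significant byte first: 5C 03 → 0x5C03.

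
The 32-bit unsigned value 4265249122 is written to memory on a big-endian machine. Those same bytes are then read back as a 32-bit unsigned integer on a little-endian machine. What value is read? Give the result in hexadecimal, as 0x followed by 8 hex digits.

4265249122 in 32-bit hexadecimal is 0xFE3A8962.
Stored big-endian, the bytes at ascending addresses are FE 3A 89 62.
Read back as little-endian, the first byte is least significant, giving 0x62893AFE.

0x62893AFE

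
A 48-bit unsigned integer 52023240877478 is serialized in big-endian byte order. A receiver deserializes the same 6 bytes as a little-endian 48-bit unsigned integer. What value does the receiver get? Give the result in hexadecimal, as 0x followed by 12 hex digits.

52023240877478 in 48-bit hexadecimal is 0x2F509ACAE5A6.
Stored big-endian, the bytes at ascending addresses are 2F 50 9A CA E5 A6.
Read back as little-endian, the first byte is least significant, giving 0xA6E5CA9A502F.

0xA6E5CA9A502F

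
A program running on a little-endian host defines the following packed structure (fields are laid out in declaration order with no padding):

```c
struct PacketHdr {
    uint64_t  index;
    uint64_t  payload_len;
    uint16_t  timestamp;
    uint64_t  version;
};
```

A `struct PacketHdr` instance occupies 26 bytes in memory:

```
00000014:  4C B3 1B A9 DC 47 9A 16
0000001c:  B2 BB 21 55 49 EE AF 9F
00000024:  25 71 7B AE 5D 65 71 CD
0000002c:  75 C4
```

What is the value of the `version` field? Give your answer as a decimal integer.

14156446890624659067

`version` follows `index` (8 B), `payload_len` (8 B), `timestamp` (2 B), so it starts at offset 8 + 8 + 2 = 18 and occupies 8 bytes.
Bytes at offsets 18..25: 7B AE 5D 65 71 CD 75 C4.
Little-endian stores the least-significant byte at the lowest address.
Reassemble most-significant byte first: C4 75 CD 71 65 5D AE 7B → 0xC475CD71655DAE7B.
0xC475CD71655DAE7B = 14156446890624659067.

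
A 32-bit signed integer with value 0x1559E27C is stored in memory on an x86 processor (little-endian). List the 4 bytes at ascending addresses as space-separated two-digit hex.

Split into bytes (most-significant first): 15 59 E2 7C.
Little-endian: lowest address holds the least-significant byte.
So at ascending addresses the bytes are 7C E2 59 15.

7C E2 59 15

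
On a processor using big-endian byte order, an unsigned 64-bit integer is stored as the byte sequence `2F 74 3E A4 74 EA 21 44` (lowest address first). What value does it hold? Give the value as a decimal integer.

Big-endian stores the most-significant byte at the lowest address.
The bytes are already most-significant first: 0x2F743EA474EA2144.
0x2F743EA474EA2144 = 3419426893138108740.

3419426893138108740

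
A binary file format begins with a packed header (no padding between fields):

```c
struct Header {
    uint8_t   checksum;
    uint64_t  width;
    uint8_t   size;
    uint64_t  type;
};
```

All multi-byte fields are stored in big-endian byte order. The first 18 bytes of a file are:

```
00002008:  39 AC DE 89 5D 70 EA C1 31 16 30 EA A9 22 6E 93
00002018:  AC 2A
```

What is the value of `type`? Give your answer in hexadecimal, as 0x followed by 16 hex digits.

`type` follows `checksum` (1 B), `width` (8 B), `size` (1 B), so it starts at offset 1 + 8 + 1 = 10 and occupies 8 bytes.
Bytes at offsets 10..17: 30 EA A9 22 6E 93 AC 2A.
In big-endian order the high byte comes first in memory.
The bytes are already most-significant first: 0x30EAA9226E93AC2A.

0x30EAA9226E93AC2A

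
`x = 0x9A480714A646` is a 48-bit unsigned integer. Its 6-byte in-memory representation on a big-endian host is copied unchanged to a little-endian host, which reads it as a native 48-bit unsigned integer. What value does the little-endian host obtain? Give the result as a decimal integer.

Stored big-endian, the bytes at ascending addresses are 9A 48 07 14 A6 46.
Read back as little-endian, the first byte is least significant, giving 0x46A61407489A.
0x46A61407489A = 77679114537114.

77679114537114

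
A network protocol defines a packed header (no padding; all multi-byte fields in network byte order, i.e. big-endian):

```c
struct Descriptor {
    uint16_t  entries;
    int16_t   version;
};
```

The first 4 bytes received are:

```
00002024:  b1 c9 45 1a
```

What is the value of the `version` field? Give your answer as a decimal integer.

17690

`version` follows `entries` (2 bytes), so it starts at byte offset 2 and occupies 2 bytes.
Bytes at offsets 2..3: 45 1A.
In big-endian order the high byte comes first in memory.
The bytes are already most-significant first: 0x451A.
0x451A = 17690.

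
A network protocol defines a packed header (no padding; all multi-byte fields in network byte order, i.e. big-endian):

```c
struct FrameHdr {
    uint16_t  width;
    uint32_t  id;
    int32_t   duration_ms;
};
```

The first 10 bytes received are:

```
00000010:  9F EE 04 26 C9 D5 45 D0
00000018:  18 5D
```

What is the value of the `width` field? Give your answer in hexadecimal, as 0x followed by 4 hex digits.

`width` is the first field, at byte offset 0, occupying 2 bytes.
Bytes at offsets 0..1: 9F EE.
Big-endian: lowest address holds the most-significant byte.
The bytes are already most-significant first: 0x9FEE.

0x9FEE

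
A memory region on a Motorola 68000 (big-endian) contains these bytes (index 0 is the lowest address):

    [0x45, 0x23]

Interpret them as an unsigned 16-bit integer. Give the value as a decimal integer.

In big-endian order the high byte comes first in memory.
The bytes are already most-significant first: 0x4523.
0x4523 = 17699.

17699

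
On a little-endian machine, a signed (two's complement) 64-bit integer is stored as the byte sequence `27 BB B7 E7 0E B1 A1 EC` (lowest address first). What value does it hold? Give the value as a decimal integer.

Little-endian stores the least-significant byte at the lowest address.
Reassemble most-significant byte first: EC A1 B1 0E E7 B7 BB 27 → 0xECA1B10EE7B7BB27.
Top bit is set, so as a signed 64-bit value this is 0xECA1B10EE7B7BB27 − 2^64 = -1395639731932906713.

-1395639731932906713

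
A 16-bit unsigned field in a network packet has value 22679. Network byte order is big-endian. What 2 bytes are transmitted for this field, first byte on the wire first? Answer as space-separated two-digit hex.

58 97

22679 in hexadecimal, padded to 16 bits, is 0x5897.
Split into bytes (most-significant first): 58 97.
Big-endian stores the most-significant byte at the lowest address.
So the memory order matches the most-significant-first order: 58 97.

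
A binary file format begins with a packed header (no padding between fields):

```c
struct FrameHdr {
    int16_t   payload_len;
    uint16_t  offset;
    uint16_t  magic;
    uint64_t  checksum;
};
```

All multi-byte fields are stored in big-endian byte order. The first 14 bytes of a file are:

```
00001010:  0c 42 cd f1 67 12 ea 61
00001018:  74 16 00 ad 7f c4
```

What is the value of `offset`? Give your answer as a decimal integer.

52721

`offset` follows `payload_len` (2 bytes), so it starts at byte offset 2 and occupies 2 bytes.
Bytes at offsets 2..3: CD F1.
Big-endian: lowest address holds the most-significant byte.
The bytes are already most-significant first: 0xCDF1.
0xCDF1 = 52721.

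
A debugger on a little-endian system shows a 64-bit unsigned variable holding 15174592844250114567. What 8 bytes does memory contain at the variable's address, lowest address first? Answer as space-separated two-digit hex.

07 6A B6 1C CB FB 96 D2

15174592844250114567 in hexadecimal, padded to 64 bits, is 0xD296FBCB1CB66A07.
Split into bytes (most-significant first): D2 96 FB CB 1C B6 6A 07.
In little-endian order the low byte comes first in memory.
So at ascending addresses the bytes are 07 6A B6 1C CB FB 96 D2.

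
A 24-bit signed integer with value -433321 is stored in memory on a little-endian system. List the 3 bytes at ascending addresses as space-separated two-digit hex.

Two's complement of -433321 in 24 bits: 433321 = 0x069CA9; invert → 0xF96356; add 1 → 0xF96357.
Split into bytes (most-significant first): F9 63 57.
Little-endian: lowest address holds the least-significant byte.
So at ascending addresses the bytes are 57 63 F9.

57 63 F9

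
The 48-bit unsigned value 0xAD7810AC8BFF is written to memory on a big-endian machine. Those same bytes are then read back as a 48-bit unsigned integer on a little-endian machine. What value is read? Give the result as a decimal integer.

Stored big-endian, the bytes at ascending addresses are AD 78 10 AC 8B FF.
Read back as little-endian, the first byte is least significant, giving 0xFF8BAC1078AD.
0xFF8BAC1078AD = 280975352297645.

280975352297645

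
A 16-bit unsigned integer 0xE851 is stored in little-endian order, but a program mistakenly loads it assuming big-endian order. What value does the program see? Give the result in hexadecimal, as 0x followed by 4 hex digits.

Stored little-endian, the bytes at ascending addresses are 51 E8.
Read back as big-endian, the last byte is least significant, giving 0x51E8.

0x51E8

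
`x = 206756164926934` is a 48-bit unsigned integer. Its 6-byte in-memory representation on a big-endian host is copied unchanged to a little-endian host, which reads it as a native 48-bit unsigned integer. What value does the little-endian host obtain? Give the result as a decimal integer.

236385389448124

206756164926934 in 48-bit hexadecimal is 0xBC0B2BC3FDD6.
Stored big-endian, the bytes at ascending addresses are BC 0B 2B C3 FD D6.
Read back as little-endian, the first byte is least significant, giving 0xD6FDC32B0BBC.
0xD6FDC32B0BBC = 236385389448124.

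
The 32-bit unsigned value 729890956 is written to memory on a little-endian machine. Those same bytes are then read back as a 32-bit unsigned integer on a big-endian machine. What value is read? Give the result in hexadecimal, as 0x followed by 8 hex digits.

729890956 in 32-bit hexadecimal is 0x2B81408C.
Stored little-endian, the bytes at ascending addresses are 8C 40 81 2B.
Read back as big-endian, the last byte is least significant, giving 0x8C40812B.

0x8C40812B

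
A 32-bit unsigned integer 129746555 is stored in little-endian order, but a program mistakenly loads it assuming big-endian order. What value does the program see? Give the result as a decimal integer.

129746555 in 32-bit hexadecimal is 0x07BBC67B.
Stored little-endian, the bytes at ascending addresses are 7B C6 BB 07.
Read back as big-endian, the last byte is least significant, giving 0x7BC6BB07.
0x7BC6BB07 = 2076621575.

2076621575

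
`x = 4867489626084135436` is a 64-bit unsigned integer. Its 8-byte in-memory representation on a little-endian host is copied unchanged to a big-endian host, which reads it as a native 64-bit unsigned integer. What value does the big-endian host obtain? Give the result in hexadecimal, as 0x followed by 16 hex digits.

0x0CD2A49E06CC8C43

4867489626084135436 in 64-bit hexadecimal is 0x438CCC069EA4D20C.
Stored little-endian, the bytes at ascending addresses are 0C D2 A4 9E 06 CC 8C 43.
Read back as big-endian, the last byte is least significant, giving 0x0CD2A49E06CC8C43.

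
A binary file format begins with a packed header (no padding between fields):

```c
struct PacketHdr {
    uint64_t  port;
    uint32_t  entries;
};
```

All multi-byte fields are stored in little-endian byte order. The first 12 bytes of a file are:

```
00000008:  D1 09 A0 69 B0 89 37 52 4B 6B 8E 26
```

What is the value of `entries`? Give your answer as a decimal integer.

646867787

`entries` follows `port` (8 bytes), so it starts at byte offset 8 and occupies 4 bytes.
Bytes at offsets 8..11: 4B 6B 8E 26.
Little-endian stores the least-significant byte at the lowest address.
Reassemble most-significant byte first: 26 8E 6B 4B → 0x268E6B4B.
0x268E6B4B = 646867787.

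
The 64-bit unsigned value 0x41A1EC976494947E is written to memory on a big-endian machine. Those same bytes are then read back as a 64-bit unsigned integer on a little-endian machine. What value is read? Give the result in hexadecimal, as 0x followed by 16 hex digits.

Stored big-endian, the bytes at ascending addresses are 41 A1 EC 97 64 94 94 7E.
Read back as little-endian, the first byte is least significant, giving 0x7E94946497ECA141.

0x7E94946497ECA141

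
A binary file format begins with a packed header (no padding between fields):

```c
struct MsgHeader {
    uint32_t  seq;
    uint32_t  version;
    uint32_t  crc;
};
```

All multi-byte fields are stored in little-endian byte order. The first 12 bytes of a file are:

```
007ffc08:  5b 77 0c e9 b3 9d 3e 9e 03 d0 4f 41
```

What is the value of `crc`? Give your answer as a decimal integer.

1095749635

`crc` follows `seq` (4 B), `version` (4 B), so it starts at offset 4 + 4 = 8 and occupies 4 bytes.
Bytes at offsets 8..11: 03 D0 4F 41.
Little-endian stores the least-significant byte at the lowest address.
Reassemble most-significant byte first: 41 4F D0 03 → 0x414FD003.
0x414FD003 = 1095749635.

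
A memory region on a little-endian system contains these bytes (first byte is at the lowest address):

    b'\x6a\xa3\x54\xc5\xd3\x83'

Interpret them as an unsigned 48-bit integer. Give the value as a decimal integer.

144945571996522

Little-endian stores the least-significant byte at the lowest address.
Reassemble most-significant byte first: 83 D3 C5 54 A3 6A → 0x83D3C554A36A.
0x83D3C554A36A = 144945571996522.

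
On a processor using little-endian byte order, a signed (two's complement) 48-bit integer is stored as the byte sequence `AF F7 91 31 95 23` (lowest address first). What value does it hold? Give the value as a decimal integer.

39123688748975

In little-endian order the low byte comes first in memory.
Reassemble most-significant byte first: 23 95 31 91 F7 AF → 0x23953191F7AF.
0x23953191F7AF = 39123688748975.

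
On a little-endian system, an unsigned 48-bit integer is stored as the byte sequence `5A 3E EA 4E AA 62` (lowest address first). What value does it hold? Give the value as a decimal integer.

Little-endian stores the least-significant byte at the lowest address.
Reassemble most-significant byte first: 62 AA 4E EA 3E 5A → 0x62AA4EEA3E5A.
0x62AA4EEA3E5A = 108483607936602.

108483607936602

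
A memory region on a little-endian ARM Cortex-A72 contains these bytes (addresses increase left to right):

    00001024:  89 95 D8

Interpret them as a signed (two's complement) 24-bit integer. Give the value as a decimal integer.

Little-endian: lowest address holds the least-significant byte.
Reassemble most-significant byte first: D8 95 89 → 0xD89589.
Top bit is set, so as a signed 24-bit value this is 0xD89589 − 2^24 = -2583159.

-2583159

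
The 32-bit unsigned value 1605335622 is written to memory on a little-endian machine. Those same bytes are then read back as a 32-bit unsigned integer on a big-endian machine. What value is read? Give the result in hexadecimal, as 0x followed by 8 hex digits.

1605335622 in 32-bit hexadecimal is 0x5FAF7A46.
Stored little-endian, the bytes at ascending addresses are 46 7A AF 5F.
Read back as big-endian, the last byte is least significant, giving 0x467AAF5F.

0x467AAF5F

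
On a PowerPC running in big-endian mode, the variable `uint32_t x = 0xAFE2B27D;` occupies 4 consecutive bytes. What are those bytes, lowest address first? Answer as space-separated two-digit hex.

Split into bytes (most-significant first): AF E2 B2 7D.
Big-endian stores the most-significant byte at the lowest address.
So the memory order matches the most-significant-first order: AF E2 B2 7D.

AF E2 B2 7D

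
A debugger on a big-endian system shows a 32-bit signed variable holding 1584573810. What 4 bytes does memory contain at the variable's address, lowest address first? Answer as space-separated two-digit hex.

5E 72 AD 72

1584573810 in hexadecimal, padded to 32 bits, is 0x5E72AD72.
Split into bytes (most-significant first): 5E 72 AD 72.
Big-endian stores the most-significant byte at the lowest address.
So the memory order matches the most-significant-first order: 5E 72 AD 72.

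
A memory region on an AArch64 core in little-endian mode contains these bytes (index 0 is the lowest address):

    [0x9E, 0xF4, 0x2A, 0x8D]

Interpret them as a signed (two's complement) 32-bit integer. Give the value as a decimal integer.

Little-endian: lowest address holds the least-significant byte.
Reassemble most-significant byte first: 8D 2A F4 9E → 0x8D2AF49E.
Top bit is set, so as a signed 32-bit value this is 0x8D2AF49E − 2^32 = -1926564706.

-1926564706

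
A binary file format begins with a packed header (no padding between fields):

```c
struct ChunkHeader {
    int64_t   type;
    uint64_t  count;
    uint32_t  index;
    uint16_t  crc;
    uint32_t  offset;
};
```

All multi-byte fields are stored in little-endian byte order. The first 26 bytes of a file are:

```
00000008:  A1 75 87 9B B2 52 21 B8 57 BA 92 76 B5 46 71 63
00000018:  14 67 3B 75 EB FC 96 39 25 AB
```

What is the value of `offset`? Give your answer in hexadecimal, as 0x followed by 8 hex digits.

`offset` follows `type` (8 B), `count` (8 B), `index` (4 B), `crc` (2 B), so it starts at offset 8 + 8 + 4 + 2 = 22 and occupies 4 bytes.
Bytes at offsets 22..25: 96 39 25 AB.
Little-endian: lowest address holds the least-significant byte.
Reassemble most-significant byte first: AB 25 39 96 → 0xAB253996.

0xAB253996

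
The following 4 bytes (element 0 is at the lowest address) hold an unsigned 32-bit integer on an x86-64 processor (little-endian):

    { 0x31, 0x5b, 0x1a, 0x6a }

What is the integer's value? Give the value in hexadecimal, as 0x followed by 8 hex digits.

Little-endian stores the least-significant byte at the lowest address.
Reassemble most-significant byte first: 6A 1A 5B 31 → 0x6A1A5B31.

0x6A1A5B31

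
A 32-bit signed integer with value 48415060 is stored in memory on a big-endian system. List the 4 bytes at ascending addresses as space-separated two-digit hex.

48415060 in hexadecimal, padded to 32 bits, is 0x02E2C154.
Split into bytes (most-significant first): 02 E2 C1 54.
Big-endian stores the most-significant byte at the lowest address.
So the memory order matches the most-significant-first order: 02 E2 C1 54.

02 E2 C1 54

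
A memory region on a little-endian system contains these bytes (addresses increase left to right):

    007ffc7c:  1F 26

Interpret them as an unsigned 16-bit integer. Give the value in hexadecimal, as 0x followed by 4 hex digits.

In little-endian order the low byte comes first in memory.
Reassemble most-significant byte first: 26 1F → 0x261F.

0x261F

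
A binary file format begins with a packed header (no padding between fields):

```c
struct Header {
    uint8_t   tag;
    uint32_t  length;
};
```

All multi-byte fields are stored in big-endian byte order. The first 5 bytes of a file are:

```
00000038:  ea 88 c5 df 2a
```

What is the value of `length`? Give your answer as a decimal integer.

`length` follows `tag` (1 byte), so it starts at byte offset 1 and occupies 4 bytes.
Bytes at offsets 1..4: 88 C5 DF 2A.
Big-endian stores the most-significant byte at the lowest address.
The bytes are already most-significant first: 0x88C5DF2A.
0x88C5DF2A = 2294669098.

2294669098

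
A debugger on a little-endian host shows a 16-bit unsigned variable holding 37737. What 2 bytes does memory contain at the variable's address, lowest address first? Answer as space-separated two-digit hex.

37737 in hexadecimal, padded to 16 bits, is 0x9369.
Split into bytes (most-significant first): 93 69.
Little-endian: lowest address holds the least-significant byte.
So at ascending addresses the bytes are 69 93.

69 93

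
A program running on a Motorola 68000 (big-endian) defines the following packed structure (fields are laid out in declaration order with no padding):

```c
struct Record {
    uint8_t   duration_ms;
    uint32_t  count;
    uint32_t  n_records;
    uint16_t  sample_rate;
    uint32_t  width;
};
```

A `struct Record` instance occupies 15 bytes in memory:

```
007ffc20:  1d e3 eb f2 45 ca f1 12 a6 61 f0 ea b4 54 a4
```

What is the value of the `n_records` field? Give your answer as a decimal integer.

`n_records` follows `duration_ms` (1 B), `count` (4 B), so it starts at offset 1 + 4 = 5 and occupies 4 bytes.
Bytes at offsets 5..8: CA F1 12 A6.
In big-endian order the high byte comes first in memory.
The bytes are already most-significant first: 0xCAF112A6.
0xCAF112A6 = 3404796582.

3404796582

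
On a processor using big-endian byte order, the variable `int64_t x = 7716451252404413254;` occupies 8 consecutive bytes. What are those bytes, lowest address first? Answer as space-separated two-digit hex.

6B 16 57 87 D2 2E E3 46

7716451252404413254 in hexadecimal, padded to 64 bits, is 0x6B165787D22EE346.
Split into bytes (most-significant first): 6B 16 57 87 D2 2E E3 46.
In big-endian order the high byte comes first in memory.
So the memory order matches the most-significant-first order: 6B 16 57 87 D2 2E E3 46.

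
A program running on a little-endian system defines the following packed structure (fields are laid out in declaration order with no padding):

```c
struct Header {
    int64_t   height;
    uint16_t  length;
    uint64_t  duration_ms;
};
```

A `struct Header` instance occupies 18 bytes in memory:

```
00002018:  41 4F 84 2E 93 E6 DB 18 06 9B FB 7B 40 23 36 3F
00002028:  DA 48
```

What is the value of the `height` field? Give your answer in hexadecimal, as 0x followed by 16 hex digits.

0x18DBE6932E844F41

`height` is the first field, at byte offset 0, occupying 8 bytes.
Bytes at offsets 0..7: 41 4F 84 2E 93 E6 DB 18.
Little-endian stores the least-significant byte at the lowest address.
Reassemble most-significant byte first: 18 DB E6 93 2E 84 4F 41 → 0x18DBE6932E844F41.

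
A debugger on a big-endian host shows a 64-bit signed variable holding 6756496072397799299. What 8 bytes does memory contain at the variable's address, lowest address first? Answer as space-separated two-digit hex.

5D C3 E5 61 61 97 BF 83

6756496072397799299 in hexadecimal, padded to 64 bits, is 0x5DC3E5616197BF83.
Split into bytes (most-significant first): 5D C3 E5 61 61 97 BF 83.
Big-endian: lowest address holds the most-significant byte.
So the memory order matches the most-significant-first order: 5D C3 E5 61 61 97 BF 83.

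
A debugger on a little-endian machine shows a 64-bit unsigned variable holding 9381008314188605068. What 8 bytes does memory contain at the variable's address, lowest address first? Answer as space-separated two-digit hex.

8C A6 32 EA 5B 09 30 82

9381008314188605068 in hexadecimal, padded to 64 bits, is 0x8230095BEA32A68C.
Split into bytes (most-significant first): 82 30 09 5B EA 32 A6 8C.
Little-endian: lowest address holds the least-significant byte.
So at ascending addresses the bytes are 8C A6 32 EA 5B 09 30 82.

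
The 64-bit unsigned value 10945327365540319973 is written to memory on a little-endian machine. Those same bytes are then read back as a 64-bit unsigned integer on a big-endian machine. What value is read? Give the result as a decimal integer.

16542394904745993623

10945327365540319973 in 64-bit hexadecimal is 0x97E59D3F856492E5.
Stored little-endian, the bytes at ascending addresses are E5 92 64 85 3F 9D E5 97.
Read back as big-endian, the last byte is least significant, giving 0xE59264853F9DE597.
0xE59264853F9DE597 = 16542394904745993623.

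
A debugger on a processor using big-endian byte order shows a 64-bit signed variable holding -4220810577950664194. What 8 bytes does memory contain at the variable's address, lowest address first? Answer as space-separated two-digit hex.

Two's complement of -4220810577950664194 in 64 bits: 4220810577950664194 = 0x3A9354DB9AF5E602; invert → 0xC56CAB24650A19FD; add 1 → 0xC56CAB24650A19FE.
Split into bytes (most-significant first): C5 6C AB 24 65 0A 19 FE.
Big-endian: lowest address holds the most-significant byte.
So the memory order matches the most-significant-first order: C5 6C AB 24 65 0A 19 FE.

C5 6C AB 24 65 0A 19 FE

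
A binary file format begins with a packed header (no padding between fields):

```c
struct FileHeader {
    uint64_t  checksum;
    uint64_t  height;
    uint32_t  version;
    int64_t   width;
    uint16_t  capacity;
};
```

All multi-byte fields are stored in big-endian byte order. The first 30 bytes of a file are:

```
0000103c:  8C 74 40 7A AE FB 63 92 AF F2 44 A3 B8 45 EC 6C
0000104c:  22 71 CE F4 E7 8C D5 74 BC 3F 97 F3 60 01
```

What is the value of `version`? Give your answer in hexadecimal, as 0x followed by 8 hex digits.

`version` follows `checksum` (8 B), `height` (8 B), so it starts at offset 8 + 8 = 16 and occupies 4 bytes.
Bytes at offsets 16..19: 22 71 CE F4.
Big-endian stores the most-significant byte at the lowest address.
The bytes are already most-significant first: 0x2271CEF4.

0x2271CEF4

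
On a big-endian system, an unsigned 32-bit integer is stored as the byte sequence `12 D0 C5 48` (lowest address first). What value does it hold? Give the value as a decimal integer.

In big-endian order the high byte comes first in memory.
The bytes are already most-significant first: 0x12D0C548.
0x12D0C548 = 315671880.

315671880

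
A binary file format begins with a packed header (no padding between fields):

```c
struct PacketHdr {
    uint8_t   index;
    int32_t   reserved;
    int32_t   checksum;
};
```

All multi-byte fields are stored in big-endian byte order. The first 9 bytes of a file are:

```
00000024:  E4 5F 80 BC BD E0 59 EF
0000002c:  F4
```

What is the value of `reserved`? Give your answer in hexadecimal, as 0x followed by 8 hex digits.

`reserved` follows `index` (1 byte), so it starts at byte offset 1 and occupies 4 bytes.
Bytes at offsets 1..4: 5F 80 BC BD.
Big-endian: lowest address holds the most-significant byte.
The bytes are already most-significant first: 0x5F80BCBD.

0x5F80BCBD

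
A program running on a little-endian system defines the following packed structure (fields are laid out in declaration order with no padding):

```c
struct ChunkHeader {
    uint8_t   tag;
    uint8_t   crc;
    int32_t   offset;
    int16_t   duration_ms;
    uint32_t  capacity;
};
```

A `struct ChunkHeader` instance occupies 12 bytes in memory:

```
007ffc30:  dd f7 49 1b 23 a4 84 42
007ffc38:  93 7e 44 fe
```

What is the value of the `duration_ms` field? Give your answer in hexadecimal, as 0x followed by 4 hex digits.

`duration_ms` follows `tag` (1 B), `crc` (1 B), `offset` (4 B), so it starts at offset 1 + 1 + 4 = 6 and occupies 2 bytes.
Bytes at offsets 6..7: 84 42.
Little-endian stores the least-significant byte at the lowest address.
Reassemble most-significant byte first: 42 84 → 0x4284.

0x4284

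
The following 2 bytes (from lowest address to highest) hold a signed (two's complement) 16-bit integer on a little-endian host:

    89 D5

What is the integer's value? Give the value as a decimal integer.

-10871

In little-endian order the low byte comes first in memory.
Reassemble most-significant byte first: D5 89 → 0xD589.
Top bit is set, so as a signed 16-bit value this is 0xD589 − 2^16 = -10871.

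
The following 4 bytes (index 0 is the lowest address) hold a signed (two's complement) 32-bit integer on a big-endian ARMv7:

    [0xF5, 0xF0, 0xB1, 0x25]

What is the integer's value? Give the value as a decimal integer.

-168775387

Big-endian stores the most-significant byte at the lowest address.
The bytes are already most-significant first: 0xF5F0B125.
Top bit is set, so as a signed 32-bit value this is 0xF5F0B125 − 2^32 = -168775387.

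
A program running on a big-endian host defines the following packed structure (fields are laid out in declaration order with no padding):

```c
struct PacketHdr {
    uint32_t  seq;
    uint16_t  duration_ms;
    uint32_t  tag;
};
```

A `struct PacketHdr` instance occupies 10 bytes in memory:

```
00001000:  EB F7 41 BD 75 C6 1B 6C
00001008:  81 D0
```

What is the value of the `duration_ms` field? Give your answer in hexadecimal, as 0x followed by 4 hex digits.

`duration_ms` follows `seq` (4 bytes), so it starts at byte offset 4 and occupies 2 bytes.
Bytes at offsets 4..5: 75 C6.
Big-endian: lowest address holds the most-significant byte.
The bytes are already most-significant first: 0x75C6.

0x75C6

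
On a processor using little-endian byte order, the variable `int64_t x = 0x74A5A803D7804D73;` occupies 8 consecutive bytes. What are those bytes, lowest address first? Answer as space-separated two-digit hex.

Split into bytes (most-significant first): 74 A5 A8 03 D7 80 4D 73.
Little-endian stores the least-significant byte at the lowest address.
So at ascending addresses the bytes are 73 4D 80 D7 03 A8 A5 74.

73 4D 80 D7 03 A8 A5 74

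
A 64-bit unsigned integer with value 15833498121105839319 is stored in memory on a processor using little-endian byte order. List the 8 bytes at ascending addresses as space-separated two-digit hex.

D7 14 54 D4 A6 E2 BB DB

15833498121105839319 in hexadecimal, padded to 64 bits, is 0xDBBBE2A6D45414D7.
Split into bytes (most-significant first): DB BB E2 A6 D4 54 14 D7.
Little-endian stores the least-significant byte at the lowest address.
So at ascending addresses the bytes are D7 14 54 D4 A6 E2 BB DB.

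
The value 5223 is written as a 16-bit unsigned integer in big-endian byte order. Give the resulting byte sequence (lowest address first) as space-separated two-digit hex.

5223 in hexadecimal, padded to 16 bits, is 0x1467.
Split into bytes (most-significant first): 14 67.
Big-endian: lowest address holds the most-significant byte.
So the memory order matches the most-significant-first order: 14 67.

14 67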